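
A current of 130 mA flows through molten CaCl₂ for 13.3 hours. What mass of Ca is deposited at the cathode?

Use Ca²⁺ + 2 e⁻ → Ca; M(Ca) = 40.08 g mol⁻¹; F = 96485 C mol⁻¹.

Q = I·t = 0.1300 A × 47880 s = 6224 C.
n(e⁻) = Q/F = 6224 / 96485 = 0.06451 mol.
Ca²⁺ + 2 e⁻ → Ca, so n(Ca) = n(e⁻)/2 = 0.03226 mol.
m = n·M = 0.03226 × 40.08 = 1.29 g.

1.29 g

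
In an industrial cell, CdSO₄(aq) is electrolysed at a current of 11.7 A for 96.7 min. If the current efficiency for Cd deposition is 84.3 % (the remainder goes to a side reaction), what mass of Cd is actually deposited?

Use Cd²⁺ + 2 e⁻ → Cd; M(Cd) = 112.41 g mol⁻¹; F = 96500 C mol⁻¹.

33.3 g

Q = I·t = 11.70 × 5802.0 = 67880 C.
n(e⁻) = 67880/96500 = 0.7035 mol; theoretically n(Cd) = 0.7035/2 = 0.3517 mol, m_theo = 39.54 g.
At 84.3 % efficiency, m_actual = 0.843 × 39.54 = 33.3 g.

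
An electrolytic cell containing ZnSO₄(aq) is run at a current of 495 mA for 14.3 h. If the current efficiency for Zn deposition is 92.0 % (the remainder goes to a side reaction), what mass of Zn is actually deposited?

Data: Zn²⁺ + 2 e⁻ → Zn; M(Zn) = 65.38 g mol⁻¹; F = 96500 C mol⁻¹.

Q = I·t = 0.4950 × 51480 = 25480 C.
n(e⁻) = 25480/96500 = 0.2641 mol; theoretically n(Zn) = 0.2641/2 = 0.1320 mol, m_theo = 8.632 g.
At 92.0 % efficiency, m_actual = 0.920 × 8.632 = 7.94 g.

7.94 g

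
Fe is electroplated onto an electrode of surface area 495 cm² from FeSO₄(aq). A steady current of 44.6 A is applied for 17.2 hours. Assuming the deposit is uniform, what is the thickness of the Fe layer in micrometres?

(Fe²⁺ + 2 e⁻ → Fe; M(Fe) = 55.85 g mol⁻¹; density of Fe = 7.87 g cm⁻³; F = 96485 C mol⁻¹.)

2050 μm

Q = I·t = 44.60 × 61920 = 2762000 C; n(e⁻) = 28.62 mol.
n(Fe) = n(e⁻)/2 = 14.31 mol, so m = 14.31 × 55.85 = 799.3 g.
Volume = m/ρ = 799.3 / 7.87 = 101.6 cm³.
Thickness = V/A = 101.6 / 495 = 0.205 cm = 2050 μm.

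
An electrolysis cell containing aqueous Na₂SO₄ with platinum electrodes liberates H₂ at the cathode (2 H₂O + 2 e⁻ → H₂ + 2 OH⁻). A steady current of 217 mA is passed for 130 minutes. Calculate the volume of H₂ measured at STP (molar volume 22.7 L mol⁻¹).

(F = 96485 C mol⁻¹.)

0.199 L

Q = I·t = 0.2170 A × 7800.0 s = 1693 C.
n(e⁻) = Q/F = 1693 / 96485 = 0.01754 mol.
2 electrons are transferred per H₂ molecule, so n(H₂) = 0.01754 / 2 = 0.008771 mol.
V = n × V_m = 0.008771 × 22.7 = 0.199 L.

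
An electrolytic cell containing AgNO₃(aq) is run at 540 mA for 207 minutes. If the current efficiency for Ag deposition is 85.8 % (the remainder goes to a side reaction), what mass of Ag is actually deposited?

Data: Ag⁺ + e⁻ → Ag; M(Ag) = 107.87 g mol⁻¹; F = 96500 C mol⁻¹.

6.43 g

Q = I·t = 0.5400 × 12420 = 6707 C.
n(e⁻) = 6707/96500 = 0.06950 mol; theoretically n(Ag) = 0.06950/1 = 0.06950 mol, m_theo = 7.497 g.
At 85.8 % efficiency, m_actual = 0.858 × 7.497 = 6.43 g.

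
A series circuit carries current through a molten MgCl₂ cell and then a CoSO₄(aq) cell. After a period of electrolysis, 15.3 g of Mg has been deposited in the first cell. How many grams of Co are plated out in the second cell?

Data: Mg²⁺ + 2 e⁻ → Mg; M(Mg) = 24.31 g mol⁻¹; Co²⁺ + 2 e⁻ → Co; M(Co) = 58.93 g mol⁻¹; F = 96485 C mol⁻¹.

37.1 g

n(Mg) = 15.3 / 24.31 = 0.6294 mol.
Since Mg²⁺ + 2 e⁻ → Mg, n(e⁻) passed = 2 × 0.6294 = 1.259 mol.
Cells in series carry the same charge, so the same 1.259 mol of electrons passes through cell 2.
Co²⁺ + 2 e⁻ → Co, so n(Co) = 1.259 / 2 = 0.6294 mol.
m(Co) = 0.6294 × 58.93 = 37.1 g.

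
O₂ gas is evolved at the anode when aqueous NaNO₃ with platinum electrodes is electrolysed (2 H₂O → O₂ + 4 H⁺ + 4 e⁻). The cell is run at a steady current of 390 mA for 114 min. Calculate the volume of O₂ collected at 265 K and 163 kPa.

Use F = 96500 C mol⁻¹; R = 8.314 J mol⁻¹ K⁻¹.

Q = I·t = 0.3900 A × 6840.0 s = 2668 C.
n(e⁻) = Q/F = 2668 / 96500 = 0.02764 mol.
4 electrons are transferred per O₂ molecule, so n(O₂) = 0.02764 / 4 = 0.006911 mol.
V = nRT/P = (0.006911 × 8.314 × 265) / (163 × 10³ Pa) = 9.34 × 10⁻⁵ m³ = 0.0934 L.

0.0934 L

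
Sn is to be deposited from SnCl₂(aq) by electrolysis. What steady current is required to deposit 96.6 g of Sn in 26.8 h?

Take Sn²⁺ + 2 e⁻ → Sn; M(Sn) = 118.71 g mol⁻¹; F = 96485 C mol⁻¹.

n(Sn) = 96.6 / 118.71 = 0.8137 mol.
n(e⁻) = 2 × 0.8137 = 1.627 mol.
Q = n(e⁻)·F = 1.627 × 96485 = 157000 C.
I = Q/t = 157000 / 96480 s = 1.63 A.

1.63 A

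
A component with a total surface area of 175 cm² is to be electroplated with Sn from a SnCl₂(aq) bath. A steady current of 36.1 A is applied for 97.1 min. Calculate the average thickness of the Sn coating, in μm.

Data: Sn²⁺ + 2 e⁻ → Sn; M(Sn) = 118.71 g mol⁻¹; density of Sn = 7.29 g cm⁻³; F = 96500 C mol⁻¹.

1010 μm

Q = I·t = 36.10 × 5826.0 = 210300 C; n(e⁻) = 2.179 mol.
n(Sn) = n(e⁻)/2 = 1.090 mol, so m = 1.090 × 118.71 = 129.4 g.
Volume = m/ρ = 129.4 / 7.29 = 17.75 cm³.
Thickness = V/A = 17.75 / 175 = 0.101 cm = 1010 μm.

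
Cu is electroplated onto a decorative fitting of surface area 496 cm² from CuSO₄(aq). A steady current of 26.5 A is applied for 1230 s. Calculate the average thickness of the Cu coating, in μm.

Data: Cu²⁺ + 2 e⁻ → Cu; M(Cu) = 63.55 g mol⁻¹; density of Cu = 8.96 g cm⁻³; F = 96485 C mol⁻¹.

24.2 μm

Q = I·t = 26.50 × 1230.0 = 32600 C; n(e⁻) = 0.3378 mol.
n(Cu) = n(e⁻)/2 = 0.1689 mol, so m = 0.1689 × 63.55 = 10.73 g.
Volume = m/ρ = 10.73 / 8.96 = 1.198 cm³.
Thickness = V/A = 1.198 / 496 = 0.00242 cm = 24.2 μm.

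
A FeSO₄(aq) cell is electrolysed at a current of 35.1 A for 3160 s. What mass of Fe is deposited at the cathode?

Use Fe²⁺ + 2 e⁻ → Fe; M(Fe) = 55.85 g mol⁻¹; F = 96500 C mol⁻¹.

32.1 g

Q = I·t = 35.10 A × 3160.0 s = 110900 C.
n(e⁻) = Q/F = 110900 / 96500 = 1.149 mol.
Fe²⁺ + 2 e⁻ → Fe, so n(Fe) = n(e⁻)/2 = 0.5747 mol.
m = n·M = 0.5747 × 55.85 = 32.1 g.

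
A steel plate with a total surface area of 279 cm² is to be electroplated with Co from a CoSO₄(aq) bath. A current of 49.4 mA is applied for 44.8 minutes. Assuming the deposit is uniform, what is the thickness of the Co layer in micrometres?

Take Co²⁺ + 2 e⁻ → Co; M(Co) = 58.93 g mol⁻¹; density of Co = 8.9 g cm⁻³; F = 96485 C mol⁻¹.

0.163 μm

Q = I·t = 0.04940 × 2688.0 = 132.8 C; n(e⁻) = 0.001376 mol.
n(Co) = n(e⁻)/2 = 0.0006881 mol, so m = 0.0006881 × 58.93 = 0.04055 g.
Volume = m/ρ = 0.04055 / 8.9 = 0.004556 cm³.
Thickness = V/A = 0.004556 / 279 = 1.63 × 10⁻⁵ cm = 0.163 μm.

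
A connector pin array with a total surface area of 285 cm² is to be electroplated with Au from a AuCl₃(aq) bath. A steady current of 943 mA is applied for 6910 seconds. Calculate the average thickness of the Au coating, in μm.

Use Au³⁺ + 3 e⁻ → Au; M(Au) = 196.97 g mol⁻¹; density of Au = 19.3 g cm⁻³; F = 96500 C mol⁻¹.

Q = I·t = 0.9430 × 6910.0 = 6516 C; n(e⁻) = 0.06752 mol.
n(Au) = n(e⁻)/3 = 0.02251 mol, so m = 0.02251 × 196.97 = 4.433 g.
Volume = m/ρ = 4.433 / 19.3 = 0.2297 cm³.
Thickness = V/A = 0.2297 / 285 = 8.06 × 10⁻⁴ cm = 8.06 μm.

8.06 μm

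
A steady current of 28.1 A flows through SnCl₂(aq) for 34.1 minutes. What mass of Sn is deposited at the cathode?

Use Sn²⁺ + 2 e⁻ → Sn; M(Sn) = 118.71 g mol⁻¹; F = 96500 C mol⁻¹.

Q = I·t = 28.10 A × 2046.0 s = 57490 C.
n(e⁻) = Q/F = 57490 / 96500 = 0.5958 mol.
Sn²⁺ + 2 e⁻ → Sn, so n(Sn) = n(e⁻)/2 = 0.2979 mol.
m = n·M = 0.2979 × 118.71 = 35.4 g.

35.4 g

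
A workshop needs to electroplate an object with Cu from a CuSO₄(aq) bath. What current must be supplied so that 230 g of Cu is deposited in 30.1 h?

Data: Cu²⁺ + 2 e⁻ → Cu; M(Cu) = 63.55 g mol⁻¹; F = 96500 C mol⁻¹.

6.45 A

n(Cu) = 230 / 63.55 = 3.619 mol.
n(e⁻) = 2 × 3.619 = 7.238 mol.
Q = n(e⁻)·F = 7.238 × 96500 = 698500 C.
I = Q/t = 698500 / 108360 s = 6.45 A.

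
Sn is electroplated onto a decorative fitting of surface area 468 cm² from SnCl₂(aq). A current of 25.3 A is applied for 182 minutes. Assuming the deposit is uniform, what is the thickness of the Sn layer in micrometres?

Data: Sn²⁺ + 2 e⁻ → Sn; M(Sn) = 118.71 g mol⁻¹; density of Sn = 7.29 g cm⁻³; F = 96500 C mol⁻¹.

Q = I·t = 25.30 × 10920 = 276300 C; n(e⁻) = 2.863 mol.
n(Sn) = n(e⁻)/2 = 1.431 mol, so m = 1.431 × 118.71 = 169.9 g.
Volume = m/ρ = 169.9 / 7.29 = 23.31 cm³.
Thickness = V/A = 23.31 / 468 = 0.0498 cm = 498 μm.

498 μm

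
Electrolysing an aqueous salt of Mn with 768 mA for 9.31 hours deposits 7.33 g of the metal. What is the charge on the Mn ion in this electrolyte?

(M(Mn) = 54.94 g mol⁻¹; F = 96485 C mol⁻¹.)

+2

Q = I·t = 0.7680 A × 33516 s = 25740 C, so n(e⁻) = 25740/96485 = 0.2668 mol.
n(Mn) deposited = 7.33 / 54.94 = 0.1334 mol.
Electrons per atom = n(e⁻)/n(Mn) = 0.2668 / 0.1334 = 2.00 ≈ 2, so the ion is Mn²⁺.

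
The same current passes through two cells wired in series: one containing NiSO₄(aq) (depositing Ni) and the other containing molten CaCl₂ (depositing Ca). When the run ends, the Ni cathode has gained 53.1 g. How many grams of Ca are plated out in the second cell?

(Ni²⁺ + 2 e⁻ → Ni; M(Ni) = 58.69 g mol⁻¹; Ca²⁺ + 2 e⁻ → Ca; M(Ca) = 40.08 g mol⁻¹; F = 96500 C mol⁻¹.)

n(Ni) = 53.1 / 58.69 = 0.9048 mol.
Since Ni²⁺ + 2 e⁻ → Ni, n(e⁻) passed = 2 × 0.9048 = 1.810 mol.
Cells in series carry the same charge, so the same 1.810 mol of electrons passes through cell 2.
Ca²⁺ + 2 e⁻ → Ca, so n(Ca) = 1.810 / 2 = 0.9048 mol.
m(Ca) = 0.9048 × 40.08 = 36.3 g.

36.3 g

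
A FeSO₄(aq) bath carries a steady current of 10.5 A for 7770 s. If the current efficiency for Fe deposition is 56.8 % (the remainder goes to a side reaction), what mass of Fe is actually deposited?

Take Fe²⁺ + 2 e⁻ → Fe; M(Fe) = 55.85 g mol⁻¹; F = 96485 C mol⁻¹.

13.4 g

Q = I·t = 10.50 × 7770.0 = 81580 C.
n(e⁻) = 81580/96485 = 0.8456 mol; theoretically n(Fe) = 0.8456/2 = 0.4228 mol, m_theo = 23.61 g.
At 56.8 % efficiency, m_actual = 0.568 × 23.61 = 13.4 g.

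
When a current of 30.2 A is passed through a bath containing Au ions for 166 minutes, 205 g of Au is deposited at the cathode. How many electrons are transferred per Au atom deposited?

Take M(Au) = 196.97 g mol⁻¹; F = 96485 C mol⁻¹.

Q = I·t = 30.20 A × 9960.0 s = 300800 C, so n(e⁻) = 300800/96485 = 3.118 mol.
n(Au) deposited = 205 / 196.97 = 1.041 mol.
Electrons per atom = n(e⁻)/n(Au) = 3.118 / 1.041 = 3.00 ≈ 3, so the ion is Au³⁺.

3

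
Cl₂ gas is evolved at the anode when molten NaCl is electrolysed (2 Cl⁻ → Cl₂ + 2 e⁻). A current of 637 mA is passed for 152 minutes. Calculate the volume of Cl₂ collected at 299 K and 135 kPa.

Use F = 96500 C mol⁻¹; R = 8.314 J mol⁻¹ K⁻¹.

Q = I·t = 0.6370 A × 9120.0 s = 5809 C.
n(e⁻) = Q/F = 5809 / 96500 = 0.06020 mol.
2 electrons are transferred per Cl₂ molecule, so n(Cl₂) = 0.06020 / 2 = 0.03010 mol.
V = nRT/P = (0.03010 × 8.314 × 299) / (135 × 10³ Pa) = 5.54 × 10⁻⁴ m³ = 0.554 L.

0.554 L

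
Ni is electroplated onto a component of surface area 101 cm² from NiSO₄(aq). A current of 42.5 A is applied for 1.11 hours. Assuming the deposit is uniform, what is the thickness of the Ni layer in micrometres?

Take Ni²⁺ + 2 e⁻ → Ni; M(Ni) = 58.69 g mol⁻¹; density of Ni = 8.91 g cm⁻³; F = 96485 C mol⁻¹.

Q = I·t = 42.50 × 3996.0 = 169800 C; n(e⁻) = 1.760 mol.
n(Ni) = n(e⁻)/2 = 0.8801 mol, so m = 0.8801 × 58.69 = 51.65 g.
Volume = m/ρ = 51.65 / 8.91 = 5.797 cm³.
Thickness = V/A = 5.797 / 101 = 0.0574 cm = 574 μm.

574 μm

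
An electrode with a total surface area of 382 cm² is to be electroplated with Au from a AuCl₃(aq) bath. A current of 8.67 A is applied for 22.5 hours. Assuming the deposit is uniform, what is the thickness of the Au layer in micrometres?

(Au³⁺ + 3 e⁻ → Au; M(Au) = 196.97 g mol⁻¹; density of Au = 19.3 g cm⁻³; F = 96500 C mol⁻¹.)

Q = I·t = 8.670 × 81000 = 702300 C; n(e⁻) = 7.277 mol.
n(Au) = n(e⁻)/3 = 2.426 mol, so m = 2.426 × 196.97 = 477.8 g.
Volume = m/ρ = 477.8 / 19.3 = 24.76 cm³.
Thickness = V/A = 24.76 / 382 = 0.0648 cm = 648 μm.

648 μm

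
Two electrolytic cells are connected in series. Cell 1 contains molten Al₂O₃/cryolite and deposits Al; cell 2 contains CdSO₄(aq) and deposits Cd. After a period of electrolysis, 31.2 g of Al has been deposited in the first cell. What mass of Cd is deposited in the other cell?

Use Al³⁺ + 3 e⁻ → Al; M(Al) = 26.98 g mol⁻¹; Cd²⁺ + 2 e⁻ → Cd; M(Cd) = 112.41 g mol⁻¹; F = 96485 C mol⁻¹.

n(Al) = 31.2 / 26.98 = 1.156 mol.
Since Al³⁺ + 3 e⁻ → Al, n(e⁻) passed = 3 × 1.156 = 3.469 mol.
Cells in series carry the same charge, so the same 3.469 mol of electrons passes through cell 2.
Cd²⁺ + 2 e⁻ → Cd, so n(Cd) = 3.469 / 2 = 1.735 mol.
m(Cd) = 1.735 × 112.41 = 195 g.

195 g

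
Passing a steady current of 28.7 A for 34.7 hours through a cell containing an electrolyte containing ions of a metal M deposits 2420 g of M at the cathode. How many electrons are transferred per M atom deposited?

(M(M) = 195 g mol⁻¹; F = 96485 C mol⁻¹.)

3

Q = I·t = 28.70 A × 124920 s = 3585000 C, so n(e⁻) = 3585000/96485 = 37.16 mol.
n(M) deposited = 2420 / 195 = 12.41 mol.
Electrons per atom = n(e⁻)/n(M) = 37.16 / 12.41 = 2.99 ≈ 3, so the ion is M³⁺.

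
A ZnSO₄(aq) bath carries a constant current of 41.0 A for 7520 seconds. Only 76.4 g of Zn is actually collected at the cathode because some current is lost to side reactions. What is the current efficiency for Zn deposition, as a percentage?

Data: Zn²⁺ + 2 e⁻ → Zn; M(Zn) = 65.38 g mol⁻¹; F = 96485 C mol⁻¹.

Q = I·t = 41.00 × 7520.0 = 308300 C; n(e⁻) = 308300/96485 = 3.196 mol.
Theoretical n(Zn) = n(e⁻)/2 = 1.598 mol, i.e. m_theo = 1.598 × 65.38 = 104.5 g.
Efficiency = m_actual / m_theo = 76.4 / 104.5 = 73.1 %.

73.1 %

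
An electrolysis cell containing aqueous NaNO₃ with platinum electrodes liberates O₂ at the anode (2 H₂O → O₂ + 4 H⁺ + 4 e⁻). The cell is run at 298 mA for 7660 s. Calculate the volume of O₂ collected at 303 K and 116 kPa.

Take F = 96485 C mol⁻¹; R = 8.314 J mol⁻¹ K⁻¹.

Q = I·t = 0.2980 A × 7660.0 s = 2283 C.
n(e⁻) = Q/F = 2283 / 96485 = 0.02366 mol.
4 electrons are transferred per O₂ molecule, so n(O₂) = 0.02366 / 4 = 0.005915 mol.
V = nRT/P = (0.005915 × 8.314 × 303) / (116 × 10³ Pa) = 1.28 × 10⁻⁴ m³ = 0.128 L.

0.128 L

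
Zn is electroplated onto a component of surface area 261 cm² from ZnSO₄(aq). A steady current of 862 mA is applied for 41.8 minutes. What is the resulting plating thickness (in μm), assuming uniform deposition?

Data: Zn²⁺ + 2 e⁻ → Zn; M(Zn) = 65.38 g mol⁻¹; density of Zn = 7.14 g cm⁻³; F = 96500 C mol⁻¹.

3.93 μm

Q = I·t = 0.8620 × 2508.0 = 2162 C; n(e⁻) = 0.02240 mol.
n(Zn) = n(e⁻)/2 = 0.01120 mol, so m = 0.01120 × 65.38 = 0.7324 g.
Volume = m/ρ = 0.7324 / 7.14 = 0.1026 cm³.
Thickness = V/A = 0.1026 / 261 = 3.93 × 10⁻⁴ cm = 3.93 μm.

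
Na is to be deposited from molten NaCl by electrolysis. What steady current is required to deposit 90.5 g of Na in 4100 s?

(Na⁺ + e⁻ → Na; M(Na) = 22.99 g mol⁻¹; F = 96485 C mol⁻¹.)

n(Na) = 90.5 / 22.99 = 3.936 mol.
n(e⁻) = 1 × 3.936 = 3.936 mol.
Q = n(e⁻)·F = 3.936 × 96485 = 379800 C.
I = Q/t = 379800 / 4100.0 s = 92.6 A.

92.6 A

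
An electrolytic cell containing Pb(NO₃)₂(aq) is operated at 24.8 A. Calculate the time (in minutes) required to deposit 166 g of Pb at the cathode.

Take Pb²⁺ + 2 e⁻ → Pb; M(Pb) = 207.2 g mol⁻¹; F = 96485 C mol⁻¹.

104 min

n(Pb) = m/M = 166 / 207.2 = 0.8012 mol.
Each Pb atom requires 2 electrons, so n(e⁻) = 2 × 0.8012 = 1.602 mol.
Q = n(e⁻)·F = 1.602 × 96485 = 154600 C.
t = Q/I = 154600 / 24.80 A = 6234 s = 104 min.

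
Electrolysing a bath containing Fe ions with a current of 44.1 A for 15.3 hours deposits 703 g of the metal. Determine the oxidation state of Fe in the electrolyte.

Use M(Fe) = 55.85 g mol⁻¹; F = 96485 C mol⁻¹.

+2

Q = I·t = 44.10 A × 55080 s = 2429000 C, so n(e⁻) = 2429000/96485 = 25.18 mol.
n(Fe) deposited = 703 / 55.85 = 12.59 mol.
Electrons per atom = n(e⁻)/n(Fe) = 25.18 / 12.59 = 2.00 ≈ 2, so the ion is Fe²⁺.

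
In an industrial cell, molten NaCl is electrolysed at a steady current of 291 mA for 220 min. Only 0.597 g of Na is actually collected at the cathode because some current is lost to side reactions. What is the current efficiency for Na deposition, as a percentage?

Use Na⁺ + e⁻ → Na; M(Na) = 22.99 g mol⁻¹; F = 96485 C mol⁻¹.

Q = I·t = 0.2910 × 13200 = 3841 C; n(e⁻) = 3841/96485 = 0.03981 mol.
Theoretical n(Na) = n(e⁻)/1 = 0.03981 mol, i.e. m_theo = 0.03981 × 22.99 = 0.9153 g.
Efficiency = m_actual / m_theo = 0.597 / 0.9153 = 65.2 %.

65.2 %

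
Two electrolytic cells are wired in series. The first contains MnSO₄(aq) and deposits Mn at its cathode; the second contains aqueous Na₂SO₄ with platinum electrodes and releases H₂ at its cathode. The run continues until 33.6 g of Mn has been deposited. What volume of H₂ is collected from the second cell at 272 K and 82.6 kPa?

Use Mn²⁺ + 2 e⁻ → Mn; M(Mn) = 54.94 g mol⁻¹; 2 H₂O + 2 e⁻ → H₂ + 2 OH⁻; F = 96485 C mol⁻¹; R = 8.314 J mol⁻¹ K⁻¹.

n(Mn) = 33.6 / 54.94 = 0.6116 mol, so n(e⁻) = 2 × 0.6116 = 1.223 mol.
The cells are in series, so the same 1.223 mol of electrons passes through the second cell.
2 H₂O + 2 e⁻ → H₂ + 2 OH⁻ — 2 mol e⁻ per mol H₂, so n(H₂) = 1.223/2 = 0.6116 mol.
V = nRT/P = (0.6116 × 8.314 × 272) / (82.6 × 10³) = 0.0167 m³ = 16.7 L.

16.7 L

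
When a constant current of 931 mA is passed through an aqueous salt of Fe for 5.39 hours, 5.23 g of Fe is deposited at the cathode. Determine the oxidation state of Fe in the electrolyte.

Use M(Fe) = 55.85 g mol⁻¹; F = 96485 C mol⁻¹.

+2

Q = I·t = 0.9310 A × 19404 s = 18070 C, so n(e⁻) = 18070/96485 = 0.1872 mol.
n(Fe) deposited = 5.23 / 55.85 = 0.09364 mol.
Electrons per atom = n(e⁻)/n(Fe) = 0.1872 / 0.09364 = 2.00 ≈ 2, so the ion is Fe²⁺.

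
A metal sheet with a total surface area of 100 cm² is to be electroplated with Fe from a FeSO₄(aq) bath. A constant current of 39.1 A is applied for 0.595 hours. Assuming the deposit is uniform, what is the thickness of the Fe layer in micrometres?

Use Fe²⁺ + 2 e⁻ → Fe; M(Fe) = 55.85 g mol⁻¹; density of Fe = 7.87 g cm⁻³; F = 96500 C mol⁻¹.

Q = I·t = 39.10 × 2142.0 = 83750 C; n(e⁻) = 0.8679 mol.
n(Fe) = n(e⁻)/2 = 0.4339 mol, so m = 0.4339 × 55.85 = 24.24 g.
Volume = m/ρ = 24.24 / 7.87 = 3.080 cm³.
Thickness = V/A = 3.080 / 100 = 0.0308 cm = 308 μm.

308 μm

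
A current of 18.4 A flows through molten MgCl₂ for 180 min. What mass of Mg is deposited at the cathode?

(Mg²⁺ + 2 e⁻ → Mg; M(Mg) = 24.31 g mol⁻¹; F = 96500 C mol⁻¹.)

Q = I·t = 18.40 A × 10800 s = 198700 C.
n(e⁻) = Q/F = 198700 / 96500 = 2.059 mol.
Mg²⁺ + 2 e⁻ → Mg, so n(Mg) = n(e⁻)/2 = 1.030 mol.
m = n·M = 1.030 × 24.31 = 25.0 g.

25.0 g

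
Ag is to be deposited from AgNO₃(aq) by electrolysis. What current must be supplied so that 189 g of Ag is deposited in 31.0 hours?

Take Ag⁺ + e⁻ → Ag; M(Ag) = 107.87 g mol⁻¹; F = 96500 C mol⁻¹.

1.52 A

n(Ag) = 189 / 107.87 = 1.752 mol.
n(e⁻) = 1 × 1.752 = 1.752 mol.
Q = n(e⁻)·F = 1.752 × 96500 = 169100 C.
I = Q/t = 169100 / 111600 s = 1.52 A.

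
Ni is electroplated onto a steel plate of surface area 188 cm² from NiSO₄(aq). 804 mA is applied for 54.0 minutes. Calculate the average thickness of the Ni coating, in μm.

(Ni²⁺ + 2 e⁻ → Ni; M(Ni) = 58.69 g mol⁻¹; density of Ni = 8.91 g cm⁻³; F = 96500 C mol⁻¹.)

Q = I·t = 0.8040 × 3240.0 = 2605 C; n(e⁻) = 0.02699 mol.
n(Ni) = n(e⁻)/2 = 0.01350 mol, so m = 0.01350 × 58.69 = 0.7922 g.
Volume = m/ρ = 0.7922 / 8.91 = 0.08891 cm³.
Thickness = V/A = 0.08891 / 188 = 4.73 × 10⁻⁴ cm = 4.73 μm.

4.73 μm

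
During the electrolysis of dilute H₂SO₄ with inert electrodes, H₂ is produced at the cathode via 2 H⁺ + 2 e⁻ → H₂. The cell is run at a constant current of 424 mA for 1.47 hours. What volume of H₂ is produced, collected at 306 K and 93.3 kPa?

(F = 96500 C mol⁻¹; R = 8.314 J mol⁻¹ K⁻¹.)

0.317 L

Q = I·t = 0.4240 A × 5292.0 s = 2244 C.
n(e⁻) = Q/F = 2244 / 96500 = 0.02325 mol.
2 electrons are transferred per H₂ molecule, so n(H₂) = 0.02325 / 2 = 0.01163 mol.
V = nRT/P = (0.01163 × 8.314 × 306) / (93.3 × 10³ Pa) = 3.17 × 10⁻⁴ m³ = 0.317 L.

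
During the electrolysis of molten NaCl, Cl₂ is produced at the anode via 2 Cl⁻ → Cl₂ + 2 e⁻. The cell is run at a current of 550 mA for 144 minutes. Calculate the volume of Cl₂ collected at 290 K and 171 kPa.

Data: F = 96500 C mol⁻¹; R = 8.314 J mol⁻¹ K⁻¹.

Q = I·t = 0.5500 A × 8640.0 s = 4752 C.
n(e⁻) = Q/F = 4752 / 96500 = 0.04924 mol.
2 electrons are transferred per Cl₂ molecule, so n(Cl₂) = 0.04924 / 2 = 0.02462 mol.
V = nRT/P = (0.02462 × 8.314 × 290) / (171 × 10³ Pa) = 3.47 × 10⁻⁴ m³ = 0.347 L.

0.347 L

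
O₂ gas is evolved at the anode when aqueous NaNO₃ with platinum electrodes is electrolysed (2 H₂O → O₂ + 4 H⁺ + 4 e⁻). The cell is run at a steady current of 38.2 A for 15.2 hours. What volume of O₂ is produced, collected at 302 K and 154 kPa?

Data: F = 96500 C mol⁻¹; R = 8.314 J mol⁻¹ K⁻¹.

Q = I·t = 38.20 A × 54720 s = 2090000 C.
n(e⁻) = Q/F = 2090000 / 96500 = 21.66 mol.
4 electrons are transferred per O₂ molecule, so n(O₂) = 21.66 / 4 = 5.415 mol.
V = nRT/P = (5.415 × 8.314 × 302) / (154 × 10³ Pa) = 0.0883 m³ = 88.3 L.

88.3 L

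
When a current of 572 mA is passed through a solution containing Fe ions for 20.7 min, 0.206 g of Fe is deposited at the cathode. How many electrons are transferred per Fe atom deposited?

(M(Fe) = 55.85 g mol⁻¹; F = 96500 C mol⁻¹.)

Q = I·t = 0.5720 A × 1242.0 s = 710.4 C, so n(e⁻) = 710.4/96500 = 0.007362 mol.
n(Fe) deposited = 0.206 / 55.85 = 0.003688 mol.
Electrons per atom = n(e⁻)/n(Fe) = 0.007362 / 0.003688 = 2.00 ≈ 2, so the ion is Fe²⁺.

2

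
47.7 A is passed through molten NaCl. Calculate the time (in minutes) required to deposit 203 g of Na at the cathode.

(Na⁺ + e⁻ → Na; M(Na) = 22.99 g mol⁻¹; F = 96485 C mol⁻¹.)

n(Na) = m/M = 203 / 22.99 = 8.830 mol.
Each Na atom requires 1 electron, so n(e⁻) = 1 × 8.830 = 8.830 mol.
Q = n(e⁻)·F = 8.830 × 96485 = 852000 C.
t = Q/I = 852000 / 47.70 A = 17860 s = 298 min.

298 min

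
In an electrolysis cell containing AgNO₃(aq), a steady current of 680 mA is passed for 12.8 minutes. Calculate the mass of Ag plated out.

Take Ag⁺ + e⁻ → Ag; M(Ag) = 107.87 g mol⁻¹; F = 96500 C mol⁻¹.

0.584 g

Q = I·t = 0.6800 A × 768.00 s = 522.2 C.
n(e⁻) = Q/F = 522.2 / 96500 = 0.005412 mol.
Ag⁺ + e⁻ → Ag, so n(Ag) = n(e⁻)/1 = 0.005412 mol.
m = n·M = 0.005412 × 107.87 = 0.584 g.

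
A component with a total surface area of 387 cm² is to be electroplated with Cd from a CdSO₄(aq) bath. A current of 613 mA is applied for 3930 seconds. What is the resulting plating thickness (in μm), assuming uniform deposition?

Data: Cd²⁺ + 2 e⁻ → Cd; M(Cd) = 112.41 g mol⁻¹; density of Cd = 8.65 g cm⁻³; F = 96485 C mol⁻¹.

Q = I·t = 0.6130 × 3930.0 = 2409 C; n(e⁻) = 0.02497 mol.
n(Cd) = n(e⁻)/2 = 0.01248 mol, so m = 0.01248 × 112.41 = 1.403 g.
Volume = m/ρ = 1.403 / 8.65 = 0.1622 cm³.
Thickness = V/A = 0.1622 / 387 = 4.19 × 10⁻⁴ cm = 4.19 μm.

4.19 μm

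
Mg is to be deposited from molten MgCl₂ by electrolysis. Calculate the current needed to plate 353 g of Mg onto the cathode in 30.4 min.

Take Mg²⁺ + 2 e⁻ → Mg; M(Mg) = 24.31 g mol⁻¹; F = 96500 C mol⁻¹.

1540 A

n(Mg) = 353 / 24.31 = 14.52 mol.
n(e⁻) = 2 × 14.52 = 29.04 mol.
Q = n(e⁻)·F = 29.04 × 96500 = 2803000 C.
I = Q/t = 2803000 / 1824.0 s = 1540 A.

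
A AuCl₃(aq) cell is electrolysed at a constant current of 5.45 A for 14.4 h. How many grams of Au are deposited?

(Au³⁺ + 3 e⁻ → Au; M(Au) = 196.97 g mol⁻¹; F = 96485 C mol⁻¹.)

Q = I·t = 5.450 A × 51840 s = 282500 C.
n(e⁻) = Q/F = 282500 / 96485 = 2.928 mol.
Au³⁺ + 3 e⁻ → Au, so n(Au) = n(e⁻)/3 = 0.9761 mol.
m = n·M = 0.9761 × 196.97 = 192 g.

192 g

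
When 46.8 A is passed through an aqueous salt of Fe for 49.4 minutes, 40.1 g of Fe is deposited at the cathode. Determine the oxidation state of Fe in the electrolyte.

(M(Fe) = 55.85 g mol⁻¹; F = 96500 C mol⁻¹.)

+2

Q = I·t = 46.80 A × 2964.0 s = 138700 C, so n(e⁻) = 138700/96500 = 1.437 mol.
n(Fe) deposited = 40.1 / 55.85 = 0.7180 mol.
Electrons per atom = n(e⁻)/n(Fe) = 1.437 / 0.7180 = 2.00 ≈ 2, so the ion is Fe²⁺.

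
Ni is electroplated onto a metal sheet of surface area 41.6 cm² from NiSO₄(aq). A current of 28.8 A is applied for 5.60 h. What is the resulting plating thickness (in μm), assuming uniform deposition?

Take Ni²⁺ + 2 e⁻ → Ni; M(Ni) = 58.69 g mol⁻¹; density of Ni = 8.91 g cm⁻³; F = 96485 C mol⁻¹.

4760 μm

Q = I·t = 28.80 × 20160 = 580600 C; n(e⁻) = 6.018 mol.
n(Ni) = n(e⁻)/2 = 3.009 mol, so m = 3.009 × 58.69 = 176.6 g.
Volume = m/ρ = 176.6 / 8.91 = 19.82 cm³.
Thickness = V/A = 19.82 / 41.6 = 0.476 cm = 4760 μm.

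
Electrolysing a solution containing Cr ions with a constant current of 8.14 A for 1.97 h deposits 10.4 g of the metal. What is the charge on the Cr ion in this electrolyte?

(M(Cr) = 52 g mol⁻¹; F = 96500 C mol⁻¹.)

Q = I·t = 8.140 A × 7092.0 s = 57730 C, so n(e⁻) = 57730/96500 = 0.5982 mol.
n(Cr) deposited = 10.4 / 52 = 0.2000 mol.
Electrons per atom = n(e⁻)/n(Cr) = 0.5982 / 0.2000 = 2.99 ≈ 3, so the ion is Cr³⁺.

+3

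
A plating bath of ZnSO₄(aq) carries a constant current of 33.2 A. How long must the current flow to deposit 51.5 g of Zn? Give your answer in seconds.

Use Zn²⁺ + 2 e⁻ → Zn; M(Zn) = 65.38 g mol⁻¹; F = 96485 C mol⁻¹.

4580 s

n(Zn) = m/M = 51.5 / 65.38 = 0.7877 mol.
Each Zn atom requires 2 electrons, so n(e⁻) = 2 × 0.7877 = 1.575 mol.
Q = n(e⁻)·F = 1.575 × 96485 = 152000 C.
t = Q/I = 152000 / 33.20 A = 4578 s.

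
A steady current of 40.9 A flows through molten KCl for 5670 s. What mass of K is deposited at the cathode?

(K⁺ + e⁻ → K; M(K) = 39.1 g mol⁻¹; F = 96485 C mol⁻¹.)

94.0 g

Q = I·t = 40.90 A × 5670.0 s = 231900 C.
n(e⁻) = Q/F = 231900 / 96485 = 2.404 mol.
K⁺ + e⁻ → K, so n(K) = n(e⁻)/1 = 2.404 mol.
m = n·M = 2.404 × 39.1 = 94.0 g.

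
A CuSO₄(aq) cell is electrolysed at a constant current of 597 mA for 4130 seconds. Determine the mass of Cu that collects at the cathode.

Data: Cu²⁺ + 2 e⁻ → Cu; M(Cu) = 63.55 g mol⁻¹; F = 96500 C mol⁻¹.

0.812 g

Q = I·t = 0.5970 A × 4130.0 s = 2466 C.
n(e⁻) = Q/F = 2466 / 96500 = 0.02555 mol.
Cu²⁺ + 2 e⁻ → Cu, so n(Cu) = n(e⁻)/2 = 0.01278 mol.
m = n·M = 0.01278 × 63.55 = 0.812 g.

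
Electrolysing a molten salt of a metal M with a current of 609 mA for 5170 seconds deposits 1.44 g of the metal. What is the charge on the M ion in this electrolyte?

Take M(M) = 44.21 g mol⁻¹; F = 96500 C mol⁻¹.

Q = I·t = 0.6090 A × 5170.0 s = 3149 C, so n(e⁻) = 3149/96500 = 0.03263 mol.
n(M) deposited = 1.44 / 44.21 = 0.03257 mol.
Electrons per atom = n(e⁻)/n(M) = 0.03263 / 0.03257 = 1.00 ≈ 1, so the ion is M⁺.

+1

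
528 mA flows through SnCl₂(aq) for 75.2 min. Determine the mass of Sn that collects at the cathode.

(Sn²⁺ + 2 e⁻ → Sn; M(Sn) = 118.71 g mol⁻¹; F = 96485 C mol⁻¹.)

1.47 g

Q = I·t = 0.5280 A × 4512.0 s = 2382 C.
n(e⁻) = Q/F = 2382 / 96485 = 0.02469 mol.
Sn²⁺ + 2 e⁻ → Sn, so n(Sn) = n(e⁻)/2 = 0.01235 mol.
m = n·M = 0.01235 × 118.71 = 1.47 g.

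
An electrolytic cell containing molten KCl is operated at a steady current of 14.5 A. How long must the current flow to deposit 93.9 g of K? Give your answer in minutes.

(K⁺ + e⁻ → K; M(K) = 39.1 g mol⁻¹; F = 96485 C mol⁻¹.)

266 min

n(K) = m/M = 93.9 / 39.1 = 2.402 mol.
Each K atom requires 1 electron, so n(e⁻) = 1 × 2.402 = 2.402 mol.
Q = n(e⁻)·F = 2.402 × 96485 = 231700 C.
t = Q/I = 231700 / 14.50 A = 15980 s = 266 min.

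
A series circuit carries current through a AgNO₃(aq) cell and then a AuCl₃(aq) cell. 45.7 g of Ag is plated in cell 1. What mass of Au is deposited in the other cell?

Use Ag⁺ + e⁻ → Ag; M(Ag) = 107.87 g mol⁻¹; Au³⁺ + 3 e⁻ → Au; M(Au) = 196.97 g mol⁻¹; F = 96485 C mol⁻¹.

27.8 g

n(Ag) = 45.7 / 107.87 = 0.4237 mol.
Since Ag⁺ + e⁻ → Ag, n(e⁻) passed = 1 × 0.4237 = 0.4237 mol.
Cells in series carry the same charge, so the same 0.4237 mol of electrons passes through cell 2.
Au³⁺ + 3 e⁻ → Au, so n(Au) = 0.4237 / 3 = 0.1412 mol.
m(Au) = 0.1412 × 196.97 = 27.8 g.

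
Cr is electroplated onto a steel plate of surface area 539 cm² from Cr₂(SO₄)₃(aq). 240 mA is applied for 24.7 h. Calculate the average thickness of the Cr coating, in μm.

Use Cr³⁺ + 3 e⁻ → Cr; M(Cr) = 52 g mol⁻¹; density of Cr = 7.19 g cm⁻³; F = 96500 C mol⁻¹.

9.89 μm

Q = I·t = 0.2400 × 88920 = 21340 C; n(e⁻) = 0.2211 mol.
n(Cr) = n(e⁻)/3 = 0.07372 mol, so m = 0.07372 × 52 = 3.833 g.
Volume = m/ρ = 3.833 / 7.19 = 0.5331 cm³.
Thickness = V/A = 0.5331 / 539 = 9.89 × 10⁻⁴ cm = 9.89 μm.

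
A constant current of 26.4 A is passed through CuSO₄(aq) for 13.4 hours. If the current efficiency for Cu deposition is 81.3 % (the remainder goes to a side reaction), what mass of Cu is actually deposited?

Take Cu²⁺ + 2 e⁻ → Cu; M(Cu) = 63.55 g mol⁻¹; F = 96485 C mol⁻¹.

341 g

Q = I·t = 26.40 × 48240 = 1274000 C.
n(e⁻) = 1274000/96485 = 13.20 mol; theoretically n(Cu) = 13.20/2 = 6.600 mol, m_theo = 419.4 g.
At 81.3 % efficiency, m_actual = 0.813 × 419.4 = 341 g.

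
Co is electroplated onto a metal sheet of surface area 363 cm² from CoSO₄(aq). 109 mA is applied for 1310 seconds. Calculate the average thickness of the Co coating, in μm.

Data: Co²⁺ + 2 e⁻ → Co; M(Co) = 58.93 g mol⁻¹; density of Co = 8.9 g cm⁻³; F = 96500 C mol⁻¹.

Q = I·t = 0.1090 × 1310.0 = 142.8 C; n(e⁻) = 0.001480 mol.
n(Co) = n(e⁻)/2 = 0.0007398 mol, so m = 0.0007398 × 58.93 = 0.04360 g.
Volume = m/ρ = 0.04360 / 8.9 = 0.004899 cm³.
Thickness = V/A = 0.004899 / 363 = 1.35 × 10⁻⁵ cm = 0.135 μm.

0.135 μm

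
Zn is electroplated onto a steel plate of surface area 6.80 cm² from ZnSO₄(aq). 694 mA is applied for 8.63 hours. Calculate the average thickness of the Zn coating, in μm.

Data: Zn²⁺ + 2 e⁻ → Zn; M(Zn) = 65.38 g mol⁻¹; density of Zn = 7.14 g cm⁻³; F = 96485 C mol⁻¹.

1500 μm

Q = I·t = 0.6940 × 31068 = 21560 C; n(e⁻) = 0.2235 mol.
n(Zn) = n(e⁻)/2 = 0.1117 mol, so m = 0.1117 × 65.38 = 7.305 g.
Volume = m/ρ = 7.305 / 7.14 = 1.023 cm³.
Thickness = V/A = 1.023 / 6.80 = 0.150 cm = 1500 μm.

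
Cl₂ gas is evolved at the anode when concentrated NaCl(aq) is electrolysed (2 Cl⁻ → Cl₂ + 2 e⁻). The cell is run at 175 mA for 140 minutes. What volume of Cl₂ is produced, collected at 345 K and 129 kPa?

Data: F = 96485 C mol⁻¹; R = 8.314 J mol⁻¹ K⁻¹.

0.169 L

Q = I·t = 0.1750 A × 8400.0 s = 1470 C.
n(e⁻) = Q/F = 1470 / 96485 = 0.01524 mol.
2 electrons are transferred per Cl₂ molecule, so n(Cl₂) = 0.01524 / 2 = 0.007618 mol.
V = nRT/P = (0.007618 × 8.314 × 345) / (129 × 10³ Pa) = 1.69 × 10⁻⁴ m³ = 0.169 L.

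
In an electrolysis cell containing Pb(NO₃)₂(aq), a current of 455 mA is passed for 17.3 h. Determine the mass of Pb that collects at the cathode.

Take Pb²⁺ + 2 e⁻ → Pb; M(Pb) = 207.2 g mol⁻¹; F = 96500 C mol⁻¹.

30.4 g

Q = I·t = 0.4550 A × 62280 s = 28340 C.
n(e⁻) = Q/F = 28340 / 96500 = 0.2937 mol.
Pb²⁺ + 2 e⁻ → Pb, so n(Pb) = n(e⁻)/2 = 0.1468 mol.
m = n·M = 0.1468 × 207.2 = 30.4 g.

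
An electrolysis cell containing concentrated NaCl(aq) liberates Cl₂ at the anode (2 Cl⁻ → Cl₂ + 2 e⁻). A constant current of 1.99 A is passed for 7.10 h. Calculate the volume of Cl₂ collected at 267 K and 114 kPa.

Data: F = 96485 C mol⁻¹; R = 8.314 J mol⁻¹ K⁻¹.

Q = I·t = 1.990 A × 25560 s = 50860 C.
n(e⁻) = Q/F = 50860 / 96485 = 0.5272 mol.
2 electrons are transferred per Cl₂ molecule, so n(Cl₂) = 0.5272 / 2 = 0.2636 mol.
V = nRT/P = (0.2636 × 8.314 × 267) / (114 × 10³ Pa) = 0.00513 m³ = 5.13 L.

5.13 L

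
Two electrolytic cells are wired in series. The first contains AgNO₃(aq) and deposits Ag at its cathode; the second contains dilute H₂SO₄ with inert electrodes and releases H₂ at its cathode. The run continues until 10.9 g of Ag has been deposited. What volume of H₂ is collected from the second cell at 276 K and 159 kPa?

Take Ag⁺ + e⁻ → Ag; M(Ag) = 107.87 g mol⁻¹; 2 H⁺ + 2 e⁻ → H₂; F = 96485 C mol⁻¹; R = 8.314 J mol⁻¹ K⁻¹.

n(Ag) = 10.9 / 107.87 = 0.1010 mol, so n(e⁻) = 1 × 0.1010 = 0.1010 mol.
The cells are in series, so the same 0.1010 mol of electrons passes through the second cell.
2 H⁺ + 2 e⁻ → H₂ — 2 mol e⁻ per mol H₂, so n(H₂) = 0.1010/2 = 0.05052 mol.
V = nRT/P = (0.05052 × 8.314 × 276) / (159 × 10³) = 7.29 × 10⁻⁴ m³ = 0.729 L.

0.729 L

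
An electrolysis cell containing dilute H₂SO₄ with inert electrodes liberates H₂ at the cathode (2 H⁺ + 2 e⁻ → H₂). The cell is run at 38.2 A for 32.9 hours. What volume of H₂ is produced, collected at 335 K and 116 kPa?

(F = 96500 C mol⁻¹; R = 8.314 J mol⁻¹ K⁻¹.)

Q = I·t = 38.20 A × 118440 s = 4524000 C.
n(e⁻) = Q/F = 4524000 / 96500 = 46.89 mol.
2 electrons are transferred per H₂ molecule, so n(H₂) = 46.89 / 2 = 23.44 mol.
V = nRT/P = (23.44 × 8.314 × 335) / (116 × 10³ Pa) = 0.563 m³ = 563 L.

563 L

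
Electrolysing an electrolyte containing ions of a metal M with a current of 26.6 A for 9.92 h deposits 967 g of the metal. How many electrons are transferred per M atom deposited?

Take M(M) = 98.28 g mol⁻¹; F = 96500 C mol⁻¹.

Q = I·t = 26.60 A × 35712 s = 949900 C, so n(e⁻) = 949900/96500 = 9.844 mol.
n(M) deposited = 967 / 98.28 = 9.839 mol.
Electrons per atom = n(e⁻)/n(M) = 9.844 / 9.839 = 1.00 ≈ 1, so the ion is M⁺.

1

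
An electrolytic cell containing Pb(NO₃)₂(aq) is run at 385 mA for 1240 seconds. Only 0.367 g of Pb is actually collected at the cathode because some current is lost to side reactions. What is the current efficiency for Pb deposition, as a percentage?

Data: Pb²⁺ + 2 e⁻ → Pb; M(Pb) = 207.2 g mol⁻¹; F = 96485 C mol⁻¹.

71.6 %

Q = I·t = 0.3850 × 1240.0 = 477.4 C; n(e⁻) = 477.4/96485 = 0.004948 mol.
Theoretical n(Pb) = n(e⁻)/2 = 0.002474 mol, i.e. m_theo = 0.002474 × 207.2 = 0.5126 g.
Efficiency = m_actual / m_theo = 0.367 / 0.5126 = 71.6 %.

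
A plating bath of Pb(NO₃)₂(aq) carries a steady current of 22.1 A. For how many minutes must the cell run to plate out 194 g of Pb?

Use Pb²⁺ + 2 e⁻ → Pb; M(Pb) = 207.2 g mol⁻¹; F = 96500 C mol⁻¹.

n(Pb) = m/M = 194 / 207.2 = 0.9363 mol.
Each Pb atom requires 2 electrons, so n(e⁻) = 2 × 0.9363 = 1.873 mol.
Q = n(e⁻)·F = 1.873 × 96500 = 180700 C.
t = Q/I = 180700 / 22.10 A = 8177 s = 136 min.

136 min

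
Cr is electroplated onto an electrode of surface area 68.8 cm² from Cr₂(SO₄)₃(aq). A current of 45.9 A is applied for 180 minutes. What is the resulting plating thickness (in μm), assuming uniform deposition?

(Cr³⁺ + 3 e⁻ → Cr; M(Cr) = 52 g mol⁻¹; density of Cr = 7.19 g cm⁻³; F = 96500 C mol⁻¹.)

1800 μm

Q = I·t = 45.90 × 10800 = 495700 C; n(e⁻) = 5.137 mol.
n(Cr) = n(e⁻)/3 = 1.712 mol, so m = 1.712 × 52 = 89.04 g.
Volume = m/ρ = 89.04 / 7.19 = 12.38 cm³.
Thickness = V/A = 12.38 / 68.8 = 0.180 cm = 1800 μm.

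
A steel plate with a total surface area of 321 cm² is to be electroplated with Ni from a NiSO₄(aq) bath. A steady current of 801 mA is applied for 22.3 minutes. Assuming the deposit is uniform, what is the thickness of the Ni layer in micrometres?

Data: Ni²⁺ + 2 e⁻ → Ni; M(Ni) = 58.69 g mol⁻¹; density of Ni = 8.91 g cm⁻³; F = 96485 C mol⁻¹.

1.14 μm

Q = I·t = 0.8010 × 1338.0 = 1072 C; n(e⁻) = 0.01111 mol.
n(Ni) = n(e⁻)/2 = 0.005554 mol, so m = 0.005554 × 58.69 = 0.3260 g.
Volume = m/ρ = 0.3260 / 8.91 = 0.03658 cm³.
Thickness = V/A = 0.03658 / 321 = 1.14 × 10⁻⁴ cm = 1.14 μm.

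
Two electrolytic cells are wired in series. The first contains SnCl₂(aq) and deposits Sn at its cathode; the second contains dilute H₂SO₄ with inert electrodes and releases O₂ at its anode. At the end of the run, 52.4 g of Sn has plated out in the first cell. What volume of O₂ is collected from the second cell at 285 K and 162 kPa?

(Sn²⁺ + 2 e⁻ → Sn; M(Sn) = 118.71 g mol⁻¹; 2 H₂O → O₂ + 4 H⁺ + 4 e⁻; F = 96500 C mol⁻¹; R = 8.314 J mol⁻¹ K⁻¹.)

3.23 L

n(Sn) = 52.4 / 118.71 = 0.4414 mol, so n(e⁻) = 2 × 0.4414 = 0.8828 mol.
The cells are in series, so the same 0.8828 mol of electrons passes through the second cell.
2 H₂O → O₂ + 4 H⁺ + 4 e⁻ — 4 mol e⁻ per mol O₂, so n(O₂) = 0.8828/4 = 0.2207 mol.
V = nRT/P = (0.2207 × 8.314 × 285) / (162 × 10³) = 0.00323 m³ = 3.23 L.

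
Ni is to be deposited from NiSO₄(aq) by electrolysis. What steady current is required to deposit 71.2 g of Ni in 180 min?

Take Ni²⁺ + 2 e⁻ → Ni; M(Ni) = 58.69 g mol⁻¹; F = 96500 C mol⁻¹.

n(Ni) = 71.2 / 58.69 = 1.213 mol.
n(e⁻) = 2 × 1.213 = 2.426 mol.
Q = n(e⁻)·F = 2.426 × 96500 = 234100 C.
I = Q/t = 234100 / 10800 s = 21.7 A.

21.7 A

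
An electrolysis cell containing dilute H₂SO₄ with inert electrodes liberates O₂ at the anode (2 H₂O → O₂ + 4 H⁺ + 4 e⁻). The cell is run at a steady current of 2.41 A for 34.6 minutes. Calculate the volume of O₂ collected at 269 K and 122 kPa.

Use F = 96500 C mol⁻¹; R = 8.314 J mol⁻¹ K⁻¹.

0.238 L

Q = I·t = 2.410 A × 2076.0 s = 5003 C.
n(e⁻) = Q/F = 5003 / 96500 = 0.05185 mol.
4 electrons are transferred per O₂ molecule, so n(O₂) = 0.05185 / 4 = 0.01296 mol.
V = nRT/P = (0.01296 × 8.314 × 269) / (122 × 10³ Pa) = 2.38 × 10⁻⁴ m³ = 0.238 L.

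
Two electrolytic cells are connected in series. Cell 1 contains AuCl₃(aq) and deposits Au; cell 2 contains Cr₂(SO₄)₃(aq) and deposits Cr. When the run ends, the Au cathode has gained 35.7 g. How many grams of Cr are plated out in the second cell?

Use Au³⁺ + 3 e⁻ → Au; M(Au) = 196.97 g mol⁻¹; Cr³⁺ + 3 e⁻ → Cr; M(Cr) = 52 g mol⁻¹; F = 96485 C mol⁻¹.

n(Au) = 35.7 / 196.97 = 0.1812 mol.
Since Au³⁺ + 3 e⁻ → Au, n(e⁻) passed = 3 × 0.1812 = 0.5437 mol.
Cells in series carry the same charge, so the same 0.5437 mol of electrons passes through cell 2.
Cr³⁺ + 3 e⁻ → Cr, so n(Cr) = 0.5437 / 3 = 0.1812 mol.
m(Cr) = 0.1812 × 52 = 9.42 g.

9.42 g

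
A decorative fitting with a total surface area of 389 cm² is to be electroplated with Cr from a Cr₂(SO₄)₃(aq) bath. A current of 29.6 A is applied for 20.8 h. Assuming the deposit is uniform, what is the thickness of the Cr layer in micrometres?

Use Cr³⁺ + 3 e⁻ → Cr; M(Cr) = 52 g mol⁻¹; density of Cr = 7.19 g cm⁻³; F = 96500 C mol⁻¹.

1420 μm

Q = I·t = 29.60 × 74880 = 2216000 C; n(e⁻) = 22.97 mol.
n(Cr) = n(e⁻)/3 = 7.656 mol, so m = 7.656 × 52 = 398.1 g.
Volume = m/ρ = 398.1 / 7.19 = 55.37 cm³.
Thickness = V/A = 55.37 / 389 = 0.142 cm = 1420 μm.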